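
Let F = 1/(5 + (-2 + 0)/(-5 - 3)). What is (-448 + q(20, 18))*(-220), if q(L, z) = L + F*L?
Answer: 1959760/21 ≈ 93322.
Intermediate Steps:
F = 4/21 (F = 1/(5 - 2/(-8)) = 1/(5 - 2*(-1/8)) = 1/(5 + 1/4) = 1/(21/4) = 4/21 ≈ 0.19048)
q(L, z) = 25*L/21 (q(L, z) = L + 4*L/21 = 25*L/21)
(-448 + q(20, 18))*(-220) = (-448 + (25/21)*20)*(-220) = (-448 + 500/21)*(-220) = -8908/21*(-220) = 1959760/21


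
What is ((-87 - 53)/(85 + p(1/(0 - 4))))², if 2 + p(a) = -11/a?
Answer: 19600/16129 ≈ 1.2152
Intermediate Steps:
p(a) = -2 - 11/a
((-87 - 53)/(85 + p(1/(0 - 4))))² = ((-87 - 53)/(85 + (-2 - 11/(1/(0 - 4)))))² = (-140/(85 + (-2 - 11/(1/(-4)))))² = (-140/(85 + (-2 - 11/(-¼))))² = (-140/(85 + (-2 - 11*(-4))))² = (-140/(85 + (-2 + 44)))² = (-140/(85 + 42))² = (-140/127)² = 19600/16129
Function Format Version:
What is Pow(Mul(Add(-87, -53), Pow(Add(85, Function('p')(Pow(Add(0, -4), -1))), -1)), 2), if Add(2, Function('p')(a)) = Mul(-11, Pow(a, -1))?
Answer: Rational(19600, 16129) ≈ 1.2152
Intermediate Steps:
Function('p')(a) = Add(-2, Mul(-11, Pow(a, -1)))
Pow(Mul(Add(-87, -53), Pow(Add(85, Function('p')(Pow(Add(0, -4), -1))), -1)), 2) = Pow(Mul(Add(-87, -53), Pow(Add(85, Add(-2, Mul(-11, Pow(Pow(Add(0, -4), -1), -1)))), -1)), 2) = Pow(Mul(-140, Pow(Add(85, Add(-2, Mul(-11, Pow(Pow(-4, -1), -1)))), -1)), 2) = Pow(Mul(-140, Pow(Add(85, Add(-2, Mul(-11, Pow(Rational(-1, 4), -1)))), -1)), 2) = Pow(Mul(-140, Pow(Add(85, Add(-2, Mul(-11, -4))), -1)), 2) = Pow(Mul(-140, Pow(Add(85, Add(-2, 44)), -1)), 2) = Pow(Mul(-140, Pow(Add(85, 42), -1)), 2) = Pow(Mul(-140, Pow(127, -1)), 2) = Pow(Mul(-140, Rational(1, 127)), 2) = Pow(Rational(-140, 127), 2) = Rational(19600, 16129)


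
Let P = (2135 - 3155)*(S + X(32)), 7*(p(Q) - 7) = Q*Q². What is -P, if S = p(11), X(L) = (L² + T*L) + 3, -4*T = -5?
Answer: 9025980/7 ≈ 1.2894e+6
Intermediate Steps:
T = 5/4 (T = -¼*(-5) = 5/4 ≈ 1.2500)
X(L) = 3 + L² + 5*L/4 (X(L) = (L² + 5*L/4) + 3 = 3 + L² + 5*L/4)
p(Q) = 7 + Q³/7 (p(Q) = 7 + (Q*Q²)/7 = 7 + Q³/7)
S = 1380/7 (S = 7 + (⅐)*11³ = 7 + (⅐)*1331 = 7 + 1331/7 = 1380/7 ≈ 197.14)
P = -9025980/7 (P = (2135 - 3155)*(1380/7 + (3 + 32² + (5/4)*32)) = -1020*(1380/7 + (3 + 1024 + 40)) = -1020*(1380/7 + 1067) = -1020*8849/7 = -9025980/7 ≈ -1.2894e+6)
-P = -1*(-9025980/7) = 9025980/7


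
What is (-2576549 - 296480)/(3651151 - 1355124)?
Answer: -2873029/2296027 ≈ -1.2513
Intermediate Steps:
(-2576549 - 296480)/(3651151 - 1355124) = -2873029/2296027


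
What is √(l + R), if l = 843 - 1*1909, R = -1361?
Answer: I*√2427 ≈ 49.265*I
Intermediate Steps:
l = -1066 (l = 843 - 1909 = -1066)
√(l + R) = √(-1066 - 1361) = √(-2427) = I*√2427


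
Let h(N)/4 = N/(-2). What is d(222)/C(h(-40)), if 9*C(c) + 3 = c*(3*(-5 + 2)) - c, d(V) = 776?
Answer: -6984/803 ≈ -8.6974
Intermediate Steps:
h(N) = -2*N (h(N) = 4*(N/(-2)) = 4*(N*(-1/2)) = 4*(-N/2) = -2*N)
C(c) = -1/3 - 10*c/9 (C(c) = -1/3 + (c*(3*(-5 + 2)) - c)/9 = -1/3 + (c*(3*(-3)) - c)/9 = -1/3 + (c*(-9) - c)/9 = -1/3 + (-9*c - c)/9 = -1/3 + (-10*c)/9 = -1/3 - 10*c/9)
d(222)/C(h(-40)) = 776/(-1/3 - (-20)*(-40)/9) = 776/(-1/3 - 10/9*80) = 776/(-1/3 - 800/9) = 776/(-803/9) = 776*(-9/803) = -6984/803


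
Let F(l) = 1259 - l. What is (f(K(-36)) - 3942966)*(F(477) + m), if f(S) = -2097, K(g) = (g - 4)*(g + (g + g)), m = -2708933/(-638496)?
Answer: -660157380843905/212832 ≈ -3.1018e+9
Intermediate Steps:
m = 2708933/638496 (m = -2708933*(-1/638496) = 2708933/638496 ≈ 4.2427)
K(g) = 3*g*(-4 + g) (K(g) = (-4 + g)*(g + 2*g) = (-4 + g)*(3*g) = 3*g*(-4 + g))
(f(K(-36)) - 3942966)*(F(477) + m) = (-2097 - 3942966)*((1259 - 1*477) + 2708933/638496) = -3945063*((1259 - 477) + 2708933/638496) = -3945063*(782 + 2708933/638496) = -3945063*502012805/638496 = -660157380843905/212832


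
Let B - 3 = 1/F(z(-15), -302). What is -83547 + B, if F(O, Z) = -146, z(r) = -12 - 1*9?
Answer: -12197425/146 ≈ -83544.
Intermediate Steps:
z(r) = -21 (z(r) = -12 - 9 = -21)
B = 437/146 (B = 3 + 1/(-146) = 3 - 1/146 = 437/146 ≈ 2.9931)
-83547 + B = -83547 + 437/146 = -12197425/146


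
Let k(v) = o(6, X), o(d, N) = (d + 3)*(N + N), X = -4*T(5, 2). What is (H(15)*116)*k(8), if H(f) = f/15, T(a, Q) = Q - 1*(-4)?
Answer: -50112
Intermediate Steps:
T(a, Q) = 4 + Q (T(a, Q) = Q + 4 = 4 + Q)
X = -24 (X = -4*(4 + 2) = -4*6 = -24)
o(d, N) = 2*N*(3 + d) (o(d, N) = (3 + d)*(2*N) = 2*N*(3 + d))
k(v) = -432 (k(v) = 2*(-24)*(3 + 6) = 2*(-24)*9 = -432)
H(f) = f/15 (H(f) = f*(1/15) = f/15)
(H(15)*116)*k(8) = (((1/15)*15)*116)*(-432) = (1*116)*(-432) = 116*(-432) = -50112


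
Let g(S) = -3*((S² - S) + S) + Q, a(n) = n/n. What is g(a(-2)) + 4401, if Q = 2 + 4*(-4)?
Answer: 4384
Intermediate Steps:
Q = -14 (Q = 2 - 16 = -14)
a(n) = 1
g(S) = -14 - 3*S² (g(S) = -3*((S² - S) + S) - 14 = -3*S² - 14 = -14 - 3*S²)
g(a(-2)) + 4401 = (-14 - 3*1²) + 4401 = (-14 - 3*1) + 4401 = (-14 - 3) + 4401 = -17 + 4401 = 4384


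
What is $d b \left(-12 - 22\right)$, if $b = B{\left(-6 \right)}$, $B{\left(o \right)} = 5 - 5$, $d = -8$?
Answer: $0$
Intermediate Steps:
$B{\left(o \right)} = 0$
$b = 0$
$d b \left(-12 - 22\right) = \left(-8\right) 0 \left(-12 - 22\right) = 0 \left(-12 - 22\right) = 0 \left(-34\right) = 0$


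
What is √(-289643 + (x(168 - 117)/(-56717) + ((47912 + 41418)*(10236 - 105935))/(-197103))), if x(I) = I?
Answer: 8*I*√480890183319263683518729/11179090851 ≈ 496.26*I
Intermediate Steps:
√(-289643 + (x(168 - 117)/(-56717) + ((47912 + 41418)*(10236 - 105935))/(-197103))) = √(-289643 + ((168 - 117)/(-56717) + ((47912 + 41418)*(10236 - 105935))/(-197103))) = √(-289643 + (51*(-1/56717) + (89330*(-95699))*(-1/197103))) = √(-289643 + (-51/56717 - 8548791670*(-1/197103))) = √(-289643 + (-51/56717 + 8548791670/197103)) = √(-289643 + 484861807095137/11179090851) = √(-2753083604261056/11179090851) = 8*I*√480890183319263683518729/11179090851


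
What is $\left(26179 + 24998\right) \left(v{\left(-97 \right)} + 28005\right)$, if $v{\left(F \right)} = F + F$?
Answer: $1423283547$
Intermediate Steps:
$v{\left(F \right)} = 2 F$
$\left(26179 + 24998\right) \left(v{\left(-97 \right)} + 28005\right) = \left(26179 + 24998\right) \left(2 \left(-97\right) + 28005\right) = 51177 \left(-194 + 28005\right) = 51177 \cdot 27811 = 1423283547$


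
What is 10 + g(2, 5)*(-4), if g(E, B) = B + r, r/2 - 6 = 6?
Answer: -106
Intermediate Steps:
r = 24 (r = 12 + 2*6 = 12 + 12 = 24)
g(E, B) = 24 + B (g(E, B) = B + 24 = 24 + B)
10 + g(2, 5)*(-4) = 10 + (24 + 5)*(-4) = 10 + 29*(-4) = 10 - 116 = -106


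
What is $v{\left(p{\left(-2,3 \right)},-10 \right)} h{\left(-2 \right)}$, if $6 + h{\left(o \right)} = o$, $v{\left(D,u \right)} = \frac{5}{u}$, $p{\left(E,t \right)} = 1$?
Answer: $4$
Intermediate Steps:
$h{\left(o \right)} = -6 + o$
$v{\left(p{\left(-2,3 \right)},-10 \right)} h{\left(-2 \right)} = \frac{5}{-10} \left(-6 - 2\right) = 5 \left(- \frac{1}{10}\right) \left(-8\right) = \left(- \frac{1}{2}\right) \left(-8\right) = 4$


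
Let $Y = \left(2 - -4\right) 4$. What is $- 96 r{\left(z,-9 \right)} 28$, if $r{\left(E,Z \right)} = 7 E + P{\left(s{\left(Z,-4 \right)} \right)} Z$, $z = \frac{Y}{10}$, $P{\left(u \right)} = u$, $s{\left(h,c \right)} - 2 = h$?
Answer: $- \frac{1072512}{5} \approx -2.145 \cdot 10^{5}$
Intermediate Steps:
$s{\left(h,c \right)} = 2 + h$
$Y = 24$ ($Y = \left(2 + 4\right) 4 = 6 \cdot 4 = 24$)
$z = \frac{12}{5}$ ($z = \frac{24}{10} = 24 \cdot \frac{1}{10} = \frac{12}{5} \approx 2.4$)
$r{\left(E,Z \right)} = 7 E + Z \left(2 + Z\right)$ ($r{\left(E,Z \right)} = 7 E + \left(2 + Z\right) Z = 7 E + Z \left(2 + Z\right)$)
$- 96 r{\left(z,-9 \right)} 28 = - 96 \left(7 \cdot \frac{12}{5} - 9 \left(2 - 9\right)\right) 28 = - 96 \left(\frac{84}{5} - -63\right) 28 = - 96 \left(\frac{84}{5} + 63\right) 28 = \left(-96\right) \frac{399}{5} \cdot 28 = \left(- \frac{38304}{5}\right) 28 = - \frac{1072512}{5}$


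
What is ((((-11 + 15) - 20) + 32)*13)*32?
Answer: 6656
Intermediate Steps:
((((-11 + 15) - 20) + 32)*13)*32 = (((4 - 20) + 32)*13)*32 = ((-16 + 32)*13)*32 = (16*13)*32 = 208*32 = 6656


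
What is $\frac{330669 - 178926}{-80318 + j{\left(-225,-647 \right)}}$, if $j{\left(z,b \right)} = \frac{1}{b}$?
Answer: $- \frac{98177721}{51965747} \approx -1.8893$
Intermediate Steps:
$\frac{330669 - 178926}{-80318 + j{\left(-225,-647 \right)}} = \frac{330669 - 178926}{-80318 + \frac{1}{-647}} = \frac{151743}{-80318 - \frac{1}{647}} = \frac{151743}{- \frac{51965747}{647}} = 151743 \left(- \frac{647}{51965747}\right) = - \frac{98177721}{51965747}$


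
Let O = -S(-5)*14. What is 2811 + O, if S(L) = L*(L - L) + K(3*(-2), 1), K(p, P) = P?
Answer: 2797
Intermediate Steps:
S(L) = 1 (S(L) = L*(L - L) + 1 = L*0 + 1 = 0 + 1 = 1)
O = -14 (O = -1*1*14 = -1*14 = -14)
2811 + O = 2811 - 14 = 2797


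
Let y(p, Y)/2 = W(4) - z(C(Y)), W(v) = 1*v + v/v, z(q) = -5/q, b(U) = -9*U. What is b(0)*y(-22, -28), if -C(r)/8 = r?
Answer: 0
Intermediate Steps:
C(r) = -8*r
W(v) = 1 + v (W(v) = v + 1 = 1 + v)
y(p, Y) = 10 - 5/(4*Y) (y(p, Y) = 2*((1 + 4) - (-5)/((-8*Y))) = 2*(5 - (-5)*(-1/(8*Y))) = 2*(5 - 5/(8*Y)) = 10 - 5/(4*Y))
b(0)*y(-22, -28) = (-9*0)*(10 - 5/4/(-28)) = 0*(10 - 5/4*(-1/28)) = 0*(10 + 5/112) = 0*(1125/112) = 0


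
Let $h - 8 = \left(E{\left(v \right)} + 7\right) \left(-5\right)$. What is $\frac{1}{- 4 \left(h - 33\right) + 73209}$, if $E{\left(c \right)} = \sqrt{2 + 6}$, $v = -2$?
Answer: $\frac{73449}{5394752401} - \frac{40 \sqrt{2}}{5394752401} \approx 1.3604 \cdot 10^{-5}$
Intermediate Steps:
$E{\left(c \right)} = 2 \sqrt{2}$ ($E{\left(c \right)} = \sqrt{8} = 2 \sqrt{2}$)
$h = -27 - 10 \sqrt{2}$ ($h = 8 + \left(2 \sqrt{2} + 7\right) \left(-5\right) = 8 + \left(7 + 2 \sqrt{2}\right) \left(-5\right) = 8 - \left(35 + 10 \sqrt{2}\right) = -27 - 10 \sqrt{2} \approx -41.142$)
$\frac{1}{- 4 \left(h - 33\right) + 73209} = \frac{1}{- 4 \left(\left(-27 - 10 \sqrt{2}\right) - 33\right) + 73209} = \frac{1}{- 4 \left(-60 - 10 \sqrt{2}\right) + 73209} = \frac{1}{\left(240 + 40 \sqrt{2}\right) + 73209} = \frac{1}{73449 + 40 \sqrt{2}}$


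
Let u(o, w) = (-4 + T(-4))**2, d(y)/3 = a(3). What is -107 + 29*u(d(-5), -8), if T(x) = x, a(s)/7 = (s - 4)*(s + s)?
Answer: 1749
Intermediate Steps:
a(s) = 14*s*(-4 + s) (a(s) = 7*((s - 4)*(s + s)) = 7*((-4 + s)*(2*s)) = 7*(2*s*(-4 + s)) = 14*s*(-4 + s))
d(y) = -126 (d(y) = 3*(14*3*(-4 + 3)) = 3*(14*3*(-1)) = 3*(-42) = -126)
u(o, w) = 64 (u(o, w) = (-4 - 4)**2 = (-8)**2 = 64)
-107 + 29*u(d(-5), -8) = -107 + 29*64 = -107 + 1856 = 1749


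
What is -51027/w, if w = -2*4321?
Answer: 51027/8642 ≈ 5.9045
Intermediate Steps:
w = -8642
-51027/w = -51027/(-8642) = -51027*(-1/8642) = 51027/8642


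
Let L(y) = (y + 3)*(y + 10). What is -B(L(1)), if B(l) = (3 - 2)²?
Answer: -1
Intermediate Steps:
L(y) = (3 + y)*(10 + y)
B(l) = 1 (B(l) = 1² = 1)
-B(L(1)) = -1*1 = -1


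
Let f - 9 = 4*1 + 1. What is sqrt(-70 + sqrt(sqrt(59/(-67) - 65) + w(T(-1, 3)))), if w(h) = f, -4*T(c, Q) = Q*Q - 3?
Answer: sqrt(-314230 + 67*sqrt(67)*sqrt(938 + I*sqrt(295738)))/67 ≈ 0.064238 + 8.1314*I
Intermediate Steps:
T(c, Q) = 3/4 - Q**2/4 (T(c, Q) = -(Q*Q - 3)/4 = -(Q**2 - 3)/4 = -(-3 + Q**2)/4 = 3/4 - Q**2/4)
f = 14 (f = 9 + (4*1 + 1) = 9 + (4 + 1) = 9 + 5 = 14)
w(h) = 14
sqrt(-70 + sqrt(sqrt(59/(-67) - 65) + w(T(-1, 3)))) = sqrt(-70 + sqrt(sqrt(59/(-67) - 65) + 14)) = sqrt(-70 + sqrt(sqrt(59*(-1/67) - 65) + 14)) = sqrt(-70 + sqrt(sqrt(-59/67 - 65) + 14)) = sqrt(-70 + sqrt(sqrt(-4414/67) + 14)) = sqrt(-70 + sqrt(I*sqrt(295738)/67 + 14)) = sqrt(-70 + sqrt(14 + I*sqrt(295738)/67))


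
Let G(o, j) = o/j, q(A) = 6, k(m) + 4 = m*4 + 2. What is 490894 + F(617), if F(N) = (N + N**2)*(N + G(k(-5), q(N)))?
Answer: 234358574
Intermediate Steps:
k(m) = -2 + 4*m (k(m) = -4 + (m*4 + 2) = -4 + (4*m + 2) = -4 + (2 + 4*m) = -2 + 4*m)
F(N) = (-11/3 + N)*(N + N**2) (F(N) = (N + N**2)*(N + (-2 + 4*(-5))/6) = (N + N**2)*(N + (-2 - 20)*(1/6)) = (N + N**2)*(N - 22*1/6) = (N + N**2)*(N - 11/3) = (N + N**2)*(-11/3 + N) = (-11/3 + N)*(N + N**2))
490894 + F(617) = 490894 + (1/3)*617*(-11 - 8*617 + 3*617**2) = 490894 + (1/3)*617*(-11 - 4936 + 3*380689) = 490894 + (1/3)*617*(-11 - 4936 + 1142067) = 490894 + (1/3)*617*1137120 = 490894 + 233867680 = 234358574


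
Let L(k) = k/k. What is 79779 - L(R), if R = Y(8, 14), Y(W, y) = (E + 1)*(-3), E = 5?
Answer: 79778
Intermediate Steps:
Y(W, y) = -18 (Y(W, y) = (5 + 1)*(-3) = 6*(-3) = -18)
R = -18
L(k) = 1
79779 - L(R) = 79779 - 1*1 = 79779 - 1 = 79778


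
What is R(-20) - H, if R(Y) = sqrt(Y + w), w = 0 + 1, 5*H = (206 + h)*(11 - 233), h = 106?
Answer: 69264/5 + I*sqrt(19) ≈ 13853.0 + 4.3589*I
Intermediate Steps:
H = -69264/5 (H = ((206 + 106)*(11 - 233))/5 = (312*(-222))/5 = (1/5)*(-69264) = -69264/5 ≈ -13853.)
w = 1
R(Y) = sqrt(1 + Y) (R(Y) = sqrt(Y + 1) = sqrt(1 + Y))
R(-20) - H = sqrt(1 - 20) - 1*(-69264/5) = sqrt(-19) + 69264/5 = I*sqrt(19) + 69264/5 = 69264/5 + I*sqrt(19)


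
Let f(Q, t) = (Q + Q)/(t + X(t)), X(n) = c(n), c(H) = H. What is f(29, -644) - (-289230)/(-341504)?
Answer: -1066129/1195264 ≈ -0.89196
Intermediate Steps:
X(n) = n
f(Q, t) = Q/t (f(Q, t) = (Q + Q)/(t + t) = (2*Q)/((2*t)) = (2*Q)*(1/(2*t)) = Q/t)
f(29, -644) - (-289230)/(-341504) = 29/(-644) - (-289230)/(-341504) = 29*(-1/644) - (-289230)*(-1)/341504 = -29/644 - 1*144615/170752 = -29/644 - 144615/170752 = -1066129/1195264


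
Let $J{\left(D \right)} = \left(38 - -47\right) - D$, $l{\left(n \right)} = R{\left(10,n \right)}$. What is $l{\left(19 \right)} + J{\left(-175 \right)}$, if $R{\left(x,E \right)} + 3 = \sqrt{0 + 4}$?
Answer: $259$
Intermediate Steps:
$R{\left(x,E \right)} = -1$ ($R{\left(x,E \right)} = -3 + \sqrt{0 + 4} = -3 + \sqrt{4} = -3 + 2 = -1$)
$l{\left(n \right)} = -1$
$J{\left(D \right)} = 85 - D$ ($J{\left(D \right)} = \left(38 + 47\right) - D = 85 - D$)
$l{\left(19 \right)} + J{\left(-175 \right)} = -1 + \left(85 - -175\right) = -1 + \left(85 + 175\right) = -1 + 260 = 259$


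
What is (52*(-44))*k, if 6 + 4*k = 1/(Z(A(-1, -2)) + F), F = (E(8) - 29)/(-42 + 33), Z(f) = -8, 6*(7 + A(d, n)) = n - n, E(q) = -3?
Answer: 35607/10 ≈ 3560.7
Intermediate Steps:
A(d, n) = -7 (A(d, n) = -7 + (n - n)/6 = -7 + (⅙)*0 = -7 + 0 = -7)
F = 32/9 (F = (-3 - 29)/(-42 + 33) = -32/(-9) = -32*(-⅑) = 32/9 ≈ 3.5556)
k = -249/160 (k = -3/2 + 1/(4*(-8 + 32/9)) = -3/2 + 1/(4*(-40/9)) = -3/2 + (¼)*(-9/40) = -3/2 - 9/160 = -249/160 ≈ -1.5562)
(52*(-44))*k = (52*(-44))*(-249/160) = -2288*(-249/160) = 35607/10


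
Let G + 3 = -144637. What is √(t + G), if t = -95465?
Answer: I*√240105 ≈ 490.0*I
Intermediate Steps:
G = -144640 (G = -3 - 144637 = -144640)
√(t + G) = √(-95465 - 144640) = √(-240105) = I*√240105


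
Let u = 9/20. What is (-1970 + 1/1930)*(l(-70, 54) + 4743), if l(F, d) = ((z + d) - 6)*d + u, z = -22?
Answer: -467464269951/38600 ≈ -1.2110e+7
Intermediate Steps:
u = 9/20 (u = 9*(1/20) = 9/20 ≈ 0.45000)
l(F, d) = 9/20 + d*(-28 + d) (l(F, d) = ((-22 + d) - 6)*d + 9/20 = (-28 + d)*d + 9/20 = d*(-28 + d) + 9/20 = 9/20 + d*(-28 + d))
(-1970 + 1/1930)*(l(-70, 54) + 4743) = (-1970 + 1/1930)*((9/20 + 54**2 - 28*54) + 4743) = (-1970 + 1/1930)*((9/20 + 2916 - 1512) + 4743) = -3802099*(28089/20 + 4743)/1930 = -3802099/1930*122949/20 = -467464269951/38600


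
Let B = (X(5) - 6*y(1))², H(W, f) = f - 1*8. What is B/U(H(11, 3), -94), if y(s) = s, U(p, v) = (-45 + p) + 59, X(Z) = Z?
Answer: ⅑ ≈ 0.11111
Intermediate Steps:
H(W, f) = -8 + f (H(W, f) = f - 8 = -8 + f)
U(p, v) = 14 + p
B = 1 (B = (5 - 6*1)² = (5 - 6)² = (-1)² = 1)
B/U(H(11, 3), -94) = 1/(14 + (-8 + 3)) = 1/(14 - 5) = 1/9 = 1*(⅑) = ⅑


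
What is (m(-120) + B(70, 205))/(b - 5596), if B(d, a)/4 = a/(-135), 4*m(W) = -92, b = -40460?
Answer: 785/1243512 ≈ 0.00063128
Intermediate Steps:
m(W) = -23 (m(W) = (¼)*(-92) = -23)
B(d, a) = -4*a/135 (B(d, a) = 4*(a/(-135)) = 4*(a*(-1/135)) = 4*(-a/135) = -4*a/135)
(m(-120) + B(70, 205))/(b - 5596) = (-23 - 4/135*205)/(-40460 - 5596) = (-23 - 164/27)/(-46056) = -785/27*(-1/46056) = 785/1243512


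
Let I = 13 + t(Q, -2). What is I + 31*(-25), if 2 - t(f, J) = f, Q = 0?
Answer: -760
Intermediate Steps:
t(f, J) = 2 - f
I = 15 (I = 13 + (2 - 1*0) = 13 + (2 + 0) = 13 + 2 = 15)
I + 31*(-25) = 15 + 31*(-25) = 15 - 775 = -760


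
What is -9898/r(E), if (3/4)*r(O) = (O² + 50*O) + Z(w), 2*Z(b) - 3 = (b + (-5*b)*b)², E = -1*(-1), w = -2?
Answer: -14847/589 ≈ -25.207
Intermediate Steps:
E = 1
Z(b) = 3/2 + (b - 5*b²)²/2 (Z(b) = 3/2 + (b + (-5*b)*b)²/2 = 3/2 + (b - 5*b²)²/2)
r(O) = 974/3 + 4*O²/3 + 200*O/3 (r(O) = 4*((O² + 50*O) + (3/2 + (½)*(-2)²*(-1 + 5*(-2))²))/3 = 4*((O² + 50*O) + (3/2 + (½)*4*(-1 - 10)²))/3 = 4*((O² + 50*O) + (3/2 + (½)*4*(-11)²))/3 = 4*((O² + 50*O) + (3/2 + (½)*4*121))/3 = 4*((O² + 50*O) + (3/2 + 242))/3 = 4*((O² + 50*O) + 487/2)/3 = 4*(487/2 + O² + 50*O)/3 = 974/3 + 4*O²/3 + 200*O/3)
-9898/r(E) = -9898/(974/3 + (4/3)*1² + (200/3)*1) = -9898/(974/3 + (4/3)*1 + 200/3) = -9898/(974/3 + 4/3 + 200/3) = -9898/1178/3 = -9898*3/1178 = -14847/589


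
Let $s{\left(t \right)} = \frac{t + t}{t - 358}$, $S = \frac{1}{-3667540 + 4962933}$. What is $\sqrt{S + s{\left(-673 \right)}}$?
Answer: $\frac{\sqrt{2328665311098751647}}{1335550183} \approx 1.1426$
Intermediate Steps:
$S = \frac{1}{1295393} \approx 7.7197 \cdot 10^{-7}$
$s{\left(t \right)} = \frac{2 t}{-358 + t}$
$\sqrt{S + s{\left(-673 \right)}} = \sqrt{\frac{1}{1295393} + 2 \left(-673\right) \frac{1}{-358 - 673}} = \sqrt{\frac{1}{1295393} + 2 \left(-673\right) \frac{1}{-1031}} = \sqrt{\frac{1}{1295393} + 2 \left(-673\right) \left(- \frac{1}{1031}\right)} = \sqrt{\frac{1}{1295393} + \frac{1346}{1031}} = \sqrt{\frac{1743600009}{1335550183}} = \frac{\sqrt{2328665311098751647}}{1335550183}$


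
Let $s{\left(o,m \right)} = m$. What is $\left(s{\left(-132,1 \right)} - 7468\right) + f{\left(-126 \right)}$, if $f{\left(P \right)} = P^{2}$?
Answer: $8409$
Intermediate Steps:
$\left(s{\left(-132,1 \right)} - 7468\right) + f{\left(-126 \right)} = \left(1 - 7468\right) + \left(-126\right)^{2} = -7467 + 15876 = 8409$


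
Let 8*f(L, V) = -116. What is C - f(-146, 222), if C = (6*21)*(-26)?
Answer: -6523/2 ≈ -3261.5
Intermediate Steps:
f(L, V) = -29/2 (f(L, V) = (⅛)*(-116) = -29/2)
C = -3276 (C = 126*(-26) = -3276)
C - f(-146, 222) = -3276 - 1*(-29/2) = -3276 + 29/2 = -6523/2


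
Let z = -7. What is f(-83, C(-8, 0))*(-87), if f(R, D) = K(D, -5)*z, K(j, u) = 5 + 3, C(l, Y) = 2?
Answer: 4872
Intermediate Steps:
K(j, u) = 8
f(R, D) = -56 (f(R, D) = 8*(-7) = -56)
f(-83, C(-8, 0))*(-87) = -56*(-87) = 4872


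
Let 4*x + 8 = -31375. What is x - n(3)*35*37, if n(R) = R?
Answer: -46923/4 ≈ -11731.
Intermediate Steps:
x = -31383/4 (x = -2 + (¼)*(-31375) = -2 - 31375/4 = -31383/4 ≈ -7845.8)
x - n(3)*35*37 = -31383/4 - 3*35*37 = -31383/4 - 105*37 = -31383/4 - 1*3885 = -31383/4 - 3885 = -46923/4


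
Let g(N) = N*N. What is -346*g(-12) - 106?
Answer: -49930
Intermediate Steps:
g(N) = N²
-346*g(-12) - 106 = -346*(-12)² - 106 = -346*144 - 106 = -49824 - 106 = -49930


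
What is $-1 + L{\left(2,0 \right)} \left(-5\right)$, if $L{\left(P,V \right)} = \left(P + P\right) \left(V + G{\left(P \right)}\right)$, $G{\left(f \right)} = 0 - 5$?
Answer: $99$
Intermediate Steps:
$G{\left(f \right)} = -5$
$L{\left(P,V \right)} = 2 P \left(-5 + V\right)$ ($L{\left(P,V \right)} = \left(P + P\right) \left(V - 5\right) = 2 P \left(-5 + V\right)$)
$-1 + L{\left(2,0 \right)} \left(-5\right) = -1 + 2 \cdot 2 \left(-5 + 0\right) \left(-5\right) = -1 + 2 \cdot 2 \left(-5\right) \left(-5\right) = -1 - -100 = -1 + 100 = 99$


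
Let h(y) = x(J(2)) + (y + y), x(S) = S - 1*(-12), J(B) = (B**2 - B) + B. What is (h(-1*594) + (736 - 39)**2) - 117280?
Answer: 367357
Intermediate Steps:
J(B) = B**2
x(S) = 12 + S (x(S) = S + 12 = 12 + S)
h(y) = 16 + 2*y (h(y) = (12 + 2**2) + (y + y) = (12 + 4) + 2*y = 16 + 2*y)
(h(-1*594) + (736 - 39)**2) - 117280 = ((16 + 2*(-1*594)) + (736 - 39)**2) - 117280 = ((16 + 2*(-594)) + 697**2) - 117280 = ((16 - 1188) + 485809) - 117280 = (-1172 + 485809) - 117280 = 484637 - 117280 = 367357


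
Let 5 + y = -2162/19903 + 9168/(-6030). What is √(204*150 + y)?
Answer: √12240426276690004965/20002515 ≈ 174.91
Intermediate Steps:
y = -132597169/20002515 (y = -5 + (-2162/19903 + 9168/(-6030)) = -5 + (-2162*1/19903 + 9168*(-1/6030)) = -5 + (-2162/19903 - 1528/1005) = -5 - 32584594/20002515 = -132597169/20002515 ≈ -6.6290)
√(204*150 + y) = √(204*150 - 132597169/20002515) = √(30600 - 132597169/20002515) = √(611944361831/20002515) = √12240426276690004965/20002515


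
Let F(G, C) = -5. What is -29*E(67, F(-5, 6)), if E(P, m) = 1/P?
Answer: -29/67 ≈ -0.43284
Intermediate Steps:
-29*E(67, F(-5, 6)) = -29/67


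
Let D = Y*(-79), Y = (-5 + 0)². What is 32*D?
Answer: -63200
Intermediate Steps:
Y = 25 (Y = (-5)² = 25)
D = -1975 (D = 25*(-79) = -1975)
32*D = 32*(-1975) = -63200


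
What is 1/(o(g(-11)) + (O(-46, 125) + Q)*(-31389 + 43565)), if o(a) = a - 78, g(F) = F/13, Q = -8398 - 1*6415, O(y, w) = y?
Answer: -13/2352002417 ≈ -5.5272e-9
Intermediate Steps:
Q = -14813 (Q = -8398 - 6415 = -14813)
g(F) = F/13 (g(F) = F*(1/13) = F/13)
o(a) = -78 + a
1/(o(g(-11)) + (O(-46, 125) + Q)*(-31389 + 43565)) = 1/((-78 + (1/13)*(-11)) + (-46 - 14813)*(-31389 + 43565)) = 1/((-78 - 11/13) - 14859*12176) = 1/(-1025/13 - 180923184) = 1/(-2352002417/13) = -13/2352002417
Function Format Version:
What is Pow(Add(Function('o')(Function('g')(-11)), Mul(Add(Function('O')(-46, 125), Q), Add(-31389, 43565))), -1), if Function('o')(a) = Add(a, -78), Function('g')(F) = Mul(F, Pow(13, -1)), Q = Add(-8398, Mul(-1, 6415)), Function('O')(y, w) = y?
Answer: Rational(-13, 2352002417) ≈ -5.5272e-9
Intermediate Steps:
Q = -14813 (Q = Add(-8398, -6415) = -14813)
Function('g')(F) = Mul(Rational(1, 13), F) (Function('g')(F) = Mul(F, Rational(1, 13)) = Mul(Rational(1, 13), F))
Function('o')(a) = Add(-78, a)
Pow(Add(Function('o')(Function('g')(-11)), Mul(Add(Function('O')(-46, 125), Q), Add(-31389, 43565))), -1) = Pow(Add(Add(-78, Mul(Rational(1, 13), -11)), Mul(Add(-46, -14813), Add(-31389, 43565))), -1) = Pow(Add(Add(-78, Rational(-11, 13)), Mul(-14859, 12176)), -1) = Pow(Add(Rational(-1025, 13), -180923184), -1) = Pow(Rational(-2352002417, 13), -1) = Rational(-13, 2352002417)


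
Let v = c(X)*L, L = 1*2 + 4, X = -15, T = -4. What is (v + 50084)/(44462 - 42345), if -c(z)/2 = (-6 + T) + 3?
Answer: 50168/2117 ≈ 23.698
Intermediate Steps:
c(z) = 14 (c(z) = -2*((-6 - 4) + 3) = -2*(-10 + 3) = -2*(-7) = 14)
L = 6 (L = 2 + 4 = 6)
v = 84 (v = 14*6 = 84)
(v + 50084)/(44462 - 42345) = (84 + 50084)/(44462 - 42345) = 50168/2117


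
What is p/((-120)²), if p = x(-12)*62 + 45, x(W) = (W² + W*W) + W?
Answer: 5719/4800 ≈ 1.1915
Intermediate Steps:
x(W) = W + 2*W² (x(W) = (W² + W²) + W = 2*W² + W = W + 2*W²)
p = 17157 (p = -12*(1 + 2*(-12))*62 + 45 = -12*(1 - 24)*62 + 45 = -12*(-23)*62 + 45 = 276*62 + 45 = 17112 + 45 = 17157)
p/((-120)²) = 17157/((-120)²) = 17157/14400 = 17157*(1/14400) = 5719/4800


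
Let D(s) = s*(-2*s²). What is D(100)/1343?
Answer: -2000000/1343 ≈ -1489.2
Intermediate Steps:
D(s) = -2*s³
D(100)/1343 = -2*100³/1343 = -2*1000000*(1/1343) = -2000000*1/1343 = -2000000/1343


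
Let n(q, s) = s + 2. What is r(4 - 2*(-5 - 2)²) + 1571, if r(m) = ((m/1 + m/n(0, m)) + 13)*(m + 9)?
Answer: 384981/46 ≈ 8369.2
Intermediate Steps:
n(q, s) = 2 + s
r(m) = (9 + m)*(13 + m + m/(2 + m)) (r(m) = ((m/1 + m/(2 + m)) + 13)*(m + 9) = ((m*1 + m/(2 + m)) + 13)*(9 + m) = ((m + m/(2 + m)) + 13)*(9 + m) = (13 + m + m/(2 + m))*(9 + m) = (9 + m)*(13 + m + m/(2 + m)))
r(4 - 2*(-5 - 2)²) + 1571 = (234 + (4 - 2*(-5 - 2)²)³ + 25*(4 - 2*(-5 - 2)²)² + 170*(4 - 2*(-5 - 2)²))/(2 + (4 - 2*(-5 - 2)²)) + 1571 = (234 + (4 - 2*(-7)²)³ + 25*(4 - 2*(-7)²)² + 170*(4 - 2*(-7)²))/(2 + (4 - 2*(-7)²)) + 1571 = (234 + (4 - 2*49)³ + 25*(4 - 2*49)² + 170*(4 - 2*49))/(2 + (4 - 2*49)) + 1571 = (234 + (4 - 98)³ + 25*(4 - 98)² + 170*(4 - 98))/(2 + (4 - 98)) + 1571 = (234 + (-94)³ + 25*(-94)² + 170*(-94))/(2 - 94) + 1571 = (234 - 830584 + 25*8836 - 15980)/(-92) + 1571 = -(234 - 830584 + 220900 - 15980)/92 + 1571 = -1/92*(-625430) + 1571 = 312715/46 + 1571 = 384981/46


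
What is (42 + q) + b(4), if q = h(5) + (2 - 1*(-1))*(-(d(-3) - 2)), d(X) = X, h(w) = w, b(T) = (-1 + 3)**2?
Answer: 66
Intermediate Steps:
b(T) = 4 (b(T) = 2**2 = 4)
q = 20 (q = 5 + (2 - 1*(-1))*(-(-3 - 2)) = 5 + (2 + 1)*(-1*(-5)) = 5 + 3*5 = 5 + 15 = 20)
(42 + q) + b(4) = (42 + 20) + 4 = 62 + 4 = 66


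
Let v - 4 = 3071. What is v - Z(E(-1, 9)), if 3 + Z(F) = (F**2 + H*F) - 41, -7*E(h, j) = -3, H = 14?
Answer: 152528/49 ≈ 3112.8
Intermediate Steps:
E(h, j) = 3/7 (E(h, j) = -1/7*(-3) = 3/7)
Z(F) = -44 + F**2 + 14*F (Z(F) = -3 + ((F**2 + 14*F) - 41) = -3 + (-41 + F**2 + 14*F) = -44 + F**2 + 14*F)
v = 3075 (v = 4 + 3071 = 3075)
v - Z(E(-1, 9)) = 3075 - (-44 + (3/7)**2 + 14*(3/7)) = 3075 - (-44 + 9/49 + 6) = 3075 - 1*(-1853/49) = 3075 + 1853/49 = 152528/49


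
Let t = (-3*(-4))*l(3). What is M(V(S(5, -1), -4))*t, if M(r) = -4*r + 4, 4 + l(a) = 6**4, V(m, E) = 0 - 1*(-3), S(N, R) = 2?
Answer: -124032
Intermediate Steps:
V(m, E) = 3 (V(m, E) = 0 + 3 = 3)
l(a) = 1292 (l(a) = -4 + 6**4 = -4 + 1296 = 1292)
M(r) = 4 - 4*r
t = 15504 (t = -3*(-4)*1292 = 12*1292 = 15504)
M(V(S(5, -1), -4))*t = (4 - 4*3)*15504 = (4 - 12)*15504 = -8*15504 = -124032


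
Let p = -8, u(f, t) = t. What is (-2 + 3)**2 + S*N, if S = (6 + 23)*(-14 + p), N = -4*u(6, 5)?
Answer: 12761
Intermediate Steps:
N = -20 (N = -4*5 = -20)
S = -638 (S = (6 + 23)*(-14 - 8) = 29*(-22) = -638)
(-2 + 3)**2 + S*N = (-2 + 3)**2 - 638*(-20) = 1**2 + 12760 = 1 + 12760 = 12761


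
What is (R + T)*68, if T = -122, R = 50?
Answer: -4896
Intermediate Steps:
(R + T)*68 = (50 - 122)*68 = -72*68 = -4896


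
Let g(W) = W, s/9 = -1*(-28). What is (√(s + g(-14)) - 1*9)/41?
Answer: -9/41 + √238/41 ≈ 0.15676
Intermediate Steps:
s = 252 (s = 9*(-1*(-28)) = 9*28 = 252)
(√(s + g(-14)) - 1*9)/41 = (√(252 - 14) - 1*9)/41 = (√238 - 9)*(1/41) = (-9 + √238)*(1/41) = -9/41 + √238/41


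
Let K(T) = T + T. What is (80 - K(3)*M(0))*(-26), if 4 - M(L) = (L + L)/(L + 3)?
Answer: -1456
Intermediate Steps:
M(L) = 4 - 2*L/(3 + L) (M(L) = 4 - (L + L)/(L + 3) = 4 - 2*L/(3 + L))
K(T) = 2*T
(80 - K(3)*M(0))*(-26) = (80 - 2*3*2*(6 + 0)/(3 + 0))*(-26) = (80 - 6*2*6/3)*(-26) = (80 - 6*2*(⅓)*6)*(-26) = (80 - 6*4)*(-26) = (80 - 1*24)*(-26) = (80 - 24)*(-26) = 56*(-26) = -1456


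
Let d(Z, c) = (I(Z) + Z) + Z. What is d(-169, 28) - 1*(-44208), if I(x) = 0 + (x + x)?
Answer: 43532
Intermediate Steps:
I(x) = 2*x (I(x) = 0 + 2*x = 2*x)
d(Z, c) = 4*Z (d(Z, c) = (2*Z + Z) + Z = 3*Z + Z = 4*Z)
d(-169, 28) - 1*(-44208) = 4*(-169) - 1*(-44208) = -676 + 44208 = 43532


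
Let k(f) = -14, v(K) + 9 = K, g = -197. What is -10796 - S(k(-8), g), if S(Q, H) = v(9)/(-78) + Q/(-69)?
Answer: -744938/69 ≈ -10796.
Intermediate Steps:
v(K) = -9 + K
S(Q, H) = -Q/69 (S(Q, H) = (-9 + 9)/(-78) + Q/(-69) = 0*(-1/78) + Q*(-1/69) = 0 - Q/69 = -Q/69)
-10796 - S(k(-8), g) = -10796 - (-1)*(-14)/69 = -10796 - 1*14/69 = -10796 - 14/69 = -744938/69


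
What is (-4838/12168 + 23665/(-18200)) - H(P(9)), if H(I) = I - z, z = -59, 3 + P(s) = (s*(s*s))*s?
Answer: -2818771051/425880 ≈ -6618.7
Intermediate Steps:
P(s) = -3 + s⁴ (P(s) = -3 + (s*(s*s))*s = -3 + (s*s²)*s = -3 + s³*s = -3 + s⁴)
H(I) = 59 + I (H(I) = I - 1*(-59) = I + 59 = 59 + I)
(-4838/12168 + 23665/(-18200)) - H(P(9)) = (-4838/12168 + 23665/(-18200)) - (59 + (-3 + 9⁴)) = (-4838*1/12168 + 23665*(-1/18200)) - (59 + (-3 + 6561)) = (-2419/6084 - 4733/3640) - (59 + 6558) = -723091/425880 - 1*6617 = -723091/425880 - 6617 = -2818771051/425880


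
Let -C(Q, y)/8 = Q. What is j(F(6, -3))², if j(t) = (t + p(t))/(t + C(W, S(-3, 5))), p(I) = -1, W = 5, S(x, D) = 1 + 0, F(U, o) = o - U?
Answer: 100/2401 ≈ 0.041649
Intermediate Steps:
S(x, D) = 1
C(Q, y) = -8*Q
j(t) = (-1 + t)/(-40 + t) (j(t) = (t - 1)/(t - 8*5) = (-1 + t)/(t - 40) = (-1 + t)/(-40 + t))
j(F(6, -3))² = ((-1 + (-3 - 1*6))/(-40 + (-3 - 1*6)))² = ((-1 + (-3 - 6))/(-40 + (-3 - 6)))² = ((-1 - 9)/(-40 - 9))² = (-10/(-49))² = (-1/49*(-10))² = (10/49)² = 100/2401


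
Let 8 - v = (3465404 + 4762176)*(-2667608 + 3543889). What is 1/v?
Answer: -1/7209672029972 ≈ -1.3870e-13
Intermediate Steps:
v = -7209672029972 (v = 8 - (3465404 + 4762176)*(-2667608 + 3543889) = 8 - 8227580*876281 = 8 - 1*7209672029980 = 8 - 7209672029980 = -7209672029972)
1/v = 1/(-7209672029972) = -1/7209672029972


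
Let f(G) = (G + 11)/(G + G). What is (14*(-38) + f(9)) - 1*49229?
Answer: -447839/9 ≈ -49760.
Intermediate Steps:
f(G) = (11 + G)/(2*G) (f(G) = (11 + G)/((2*G)) = (11 + G)*(1/(2*G)) = (11 + G)/(2*G))
(14*(-38) + f(9)) - 1*49229 = (14*(-38) + (1/2)*(11 + 9)/9) - 1*49229 = (-532 + (1/2)*(1/9)*20) - 49229 = (-532 + 10/9) - 49229 = -4778/9 - 49229 = -447839/9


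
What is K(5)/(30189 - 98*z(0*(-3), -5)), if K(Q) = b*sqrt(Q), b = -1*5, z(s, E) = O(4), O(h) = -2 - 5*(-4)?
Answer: -sqrt(5)/5685 ≈ -0.00039333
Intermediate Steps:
O(h) = 18 (O(h) = -2 + 20 = 18)
z(s, E) = 18
b = -5
K(Q) = -5*sqrt(Q)
K(5)/(30189 - 98*z(0*(-3), -5)) = (-5*sqrt(5))/(30189 - 98*18) = (-5*sqrt(5))/(30189 - 1764) = -5*sqrt(5)/28425 = -5*sqrt(5)*(1/28425) = -sqrt(5)/5685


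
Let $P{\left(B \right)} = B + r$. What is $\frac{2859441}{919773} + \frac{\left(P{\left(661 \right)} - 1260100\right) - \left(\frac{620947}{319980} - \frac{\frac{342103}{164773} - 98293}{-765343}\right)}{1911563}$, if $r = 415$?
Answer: $\frac{19315081105179207436723495439}{7883004244394801817544767420} \approx 2.4502$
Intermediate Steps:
$P{\left(B \right)} = 415 + B$ ($P{\left(B \right)} = B + 415 = 415 + B$)
$\frac{2859441}{919773} + \frac{\left(P{\left(661 \right)} - 1260100\right) - \left(\frac{620947}{319980} - \frac{\frac{342103}{164773} - 98293}{-765343}\right)}{1911563} = \frac{2859441}{919773} + \frac{\left(\left(415 + 661\right) - 1260100\right) - \left(\frac{620947}{319980} - \frac{\frac{342103}{164773} - 98293}{-765343}\right)}{1911563} = 2859441 \cdot \frac{1}{919773} + \left(\left(1076 - 1260100\right) - \left(\frac{620947}{319980} - \left(342103 \cdot \frac{1}{164773} - 98293\right) \left(- \frac{1}{765343}\right)\right)\right) \frac{1}{1911563} = \frac{953147}{306591} + \left(-1259024 - \left(\frac{620947}{319980} - \left(\frac{342103}{164773} - 98293\right) \left(- \frac{1}{765343}\right)\right)\right) \frac{1}{1911563} = \frac{953147}{306591} + \left(-1259024 - \frac{73124001661913353}{40351993727237220}\right) \frac{1}{1911563} = \frac{953147}{306591} - \frac{50804201674442775586633}{77135378185218761974860} = \frac{19315081105179207436723495439}{7883004244394801817544767420}$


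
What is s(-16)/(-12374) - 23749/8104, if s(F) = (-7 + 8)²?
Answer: -146939115/50139448 ≈ -2.9306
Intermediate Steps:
s(F) = 1 (s(F) = 1² = 1)
s(-16)/(-12374) - 23749/8104 = 1/(-12374) - 23749/8104 = 1*(-1/12374) - 23749*1/8104 = -1/12374 - 23749/8104 = -146939115/50139448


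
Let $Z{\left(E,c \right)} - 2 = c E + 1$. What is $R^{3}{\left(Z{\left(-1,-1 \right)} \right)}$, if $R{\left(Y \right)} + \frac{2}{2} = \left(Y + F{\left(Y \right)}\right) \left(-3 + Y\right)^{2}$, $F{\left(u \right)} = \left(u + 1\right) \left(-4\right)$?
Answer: $-4913$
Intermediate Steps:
$Z{\left(E,c \right)} = 3 + E c$ ($Z{\left(E,c \right)} = 2 + \left(c E + 1\right) = 2 + \left(E c + 1\right) = 2 + \left(1 + E c\right) = 3 + E c$)
$F{\left(u \right)} = -4 - 4 u$ ($F{\left(u \right)} = \left(1 + u\right) \left(-4\right) = -4 - 4 u$)
$R{\left(Y \right)} = -1 + \left(-3 + Y\right)^{2} \left(-4 - 3 Y\right)$ ($R{\left(Y \right)} = -1 + \left(Y - \left(4 + 4 Y\right)\right) \left(-3 + Y\right)^{2} = -1 + \left(-4 - 3 Y\right) \left(-3 + Y\right)^{2} = -1 + \left(-3 + Y\right)^{2} \left(-4 - 3 Y\right)$)
$R^{3}{\left(Z{\left(-1,-1 \right)} \right)} = \left(-37 - 3 \left(3 - -1\right) - 3 \left(3 - -1\right)^{3} + 14 \left(3 - -1\right)^{2}\right)^{3} = \left(-37 - 3 \left(3 + 1\right) - 3 \left(3 + 1\right)^{3} + 14 \left(3 + 1\right)^{2}\right)^{3} = \left(-37 - 12 - 3 \cdot 4^{3} + 14 \cdot 4^{2}\right)^{3} = \left(-37 - 12 - 192 + 14 \cdot 16\right)^{3} = \left(-37 - 12 - 192 + 224\right)^{3} = \left(-17\right)^{3} = -4913$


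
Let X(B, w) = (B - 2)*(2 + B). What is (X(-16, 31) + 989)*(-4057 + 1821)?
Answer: -2774876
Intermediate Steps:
X(B, w) = (-2 + B)*(2 + B)
(X(-16, 31) + 989)*(-4057 + 1821) = ((-4 + (-16)**2) + 989)*(-4057 + 1821) = ((-4 + 256) + 989)*(-2236) = (252 + 989)*(-2236) = 1241*(-2236) = -2774876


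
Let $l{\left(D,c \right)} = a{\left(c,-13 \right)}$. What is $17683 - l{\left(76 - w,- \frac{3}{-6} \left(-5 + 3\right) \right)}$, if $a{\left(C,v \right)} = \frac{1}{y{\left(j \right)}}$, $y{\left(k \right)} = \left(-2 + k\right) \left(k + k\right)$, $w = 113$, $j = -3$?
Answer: $\frac{530489}{30} \approx 17683.0$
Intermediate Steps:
$y{\left(k \right)} = 2 k \left(-2 + k\right)$ ($y{\left(k \right)} = \left(-2 + k\right) 2 k = 2 k \left(-2 + k\right)$)
$a{\left(C,v \right)} = \frac{1}{30}$ ($a{\left(C,v \right)} = \frac{1}{2 \left(-3\right) \left(-2 - 3\right)} = \frac{1}{2 \left(-3\right) \left(-5\right)} = \frac{1}{30}$)
$l{\left(D,c \right)} = \frac{1}{30}$
$17683 - l{\left(76 - w,- \frac{3}{-6} \left(-5 + 3\right) \right)} = 17683 - \frac{1}{30} = \frac{530489}{30}$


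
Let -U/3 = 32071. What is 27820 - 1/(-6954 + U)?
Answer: 2870105941/103167 ≈ 27820.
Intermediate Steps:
U = -96213 (U = -3*32071 = -96213)
27820 - 1/(-6954 + U) = 27820 - 1/(-6954 - 96213) = 27820 - 1/(-103167) = 27820 - 1*(-1/103167) = 27820 + 1/103167 = 2870105941/103167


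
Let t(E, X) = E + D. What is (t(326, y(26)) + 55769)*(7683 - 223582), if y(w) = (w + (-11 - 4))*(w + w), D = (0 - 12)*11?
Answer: -12082355737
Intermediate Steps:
D = -132 (D = -12*11 = -132)
y(w) = 2*w*(-15 + w) (y(w) = (w - 15)*(2*w) = (-15 + w)*(2*w) = 2*w*(-15 + w))
t(E, X) = -132 + E (t(E, X) = E - 132 = -132 + E)
(t(326, y(26)) + 55769)*(7683 - 223582) = ((-132 + 326) + 55769)*(7683 - 223582) = (194 + 55769)*(-215899) = 55963*(-215899) = -12082355737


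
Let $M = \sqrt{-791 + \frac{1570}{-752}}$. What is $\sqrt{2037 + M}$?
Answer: $\frac{\sqrt{17998932 + 47 i \sqrt{28030894}}}{94} \approx 45.134 + 0.31198 i$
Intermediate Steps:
$M = \frac{i \sqrt{28030894}}{188}$ ($M = \sqrt{-791 + 1570 \left(- \frac{1}{752}\right)} = \sqrt{-791 - \frac{785}{376}} = \sqrt{- \frac{298201}{376}} = \frac{i \sqrt{28030894}}{188} \approx 28.162 i$)
$\sqrt{2037 + M} = \sqrt{2037 + \frac{i \sqrt{28030894}}{188}}$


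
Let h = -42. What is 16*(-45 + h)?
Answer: -1392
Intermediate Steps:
16*(-45 + h) = 16*(-45 - 42) = 16*(-87) = -1392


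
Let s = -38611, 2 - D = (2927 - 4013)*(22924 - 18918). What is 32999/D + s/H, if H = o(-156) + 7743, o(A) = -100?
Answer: -167725639141/33251009074 ≈ -5.0442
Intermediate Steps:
D = 4350518 (D = 2 - (2927 - 4013)*(22924 - 18918) = 2 - (-1086)*4006 = 2 - 1*(-4350516) = 2 + 4350516 = 4350518)
H = 7643 (H = -100 + 7743 = 7643)
32999/D + s/H = 32999/4350518 - 38611/7643 = -167725639141/33251009074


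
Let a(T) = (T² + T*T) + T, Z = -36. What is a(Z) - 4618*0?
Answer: 2556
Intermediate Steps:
a(T) = T + 2*T² (a(T) = (T² + T²) + T = 2*T² + T = T + 2*T²)
a(Z) - 4618*0 = -36*(1 + 2*(-36)) - 4618*0 = -36*(1 - 72) - 1*0 = -36*(-71) + 0 = 2556 + 0 = 2556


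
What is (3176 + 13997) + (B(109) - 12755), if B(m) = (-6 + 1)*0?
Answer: 4418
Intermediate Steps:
B(m) = 0 (B(m) = -5*0 = 0)
(3176 + 13997) + (B(109) - 12755) = (3176 + 13997) + (0 - 12755) = 17173 - 12755 = 4418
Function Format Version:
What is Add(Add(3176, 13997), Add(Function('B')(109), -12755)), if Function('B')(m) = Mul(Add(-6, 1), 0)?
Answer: 4418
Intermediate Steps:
Function('B')(m) = 0 (Function('B')(m) = Mul(-5, 0) = 0)
Add(Add(3176, 13997), Add(Function('B')(109), -12755)) = Add(Add(3176, 13997), Add(0, -12755)) = Add(17173, -12755) = 4418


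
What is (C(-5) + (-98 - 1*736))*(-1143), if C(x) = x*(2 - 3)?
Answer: 947547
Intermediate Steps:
C(x) = -x (C(x) = x*(-1) = -x)
(C(-5) + (-98 - 1*736))*(-1143) = (-1*(-5) + (-98 - 1*736))*(-1143) = (5 + (-98 - 736))*(-1143) = (5 - 834)*(-1143) = -829*(-1143) = 947547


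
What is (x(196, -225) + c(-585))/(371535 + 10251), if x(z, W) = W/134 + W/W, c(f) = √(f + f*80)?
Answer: -91/51159324 + 9*I*√65/127262 ≈ -1.7788e-6 + 0.00057016*I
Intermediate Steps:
c(f) = 9*√f (c(f) = √(f + 80*f) = √(81*f) = 9*√f)
x(z, W) = 1 + W/134 (x(z, W) = W*(1/134) + 1 = W/134 + 1 = 1 + W/134)
(x(196, -225) + c(-585))/(371535 + 10251) = ((1 + (1/134)*(-225)) + 9*√(-585))/(371535 + 10251) = ((1 - 225/134) + 9*(3*I*√65))/381786 = (-91/134 + 27*I*√65)*(1/381786) = -91/51159324 + 9*I*√65/127262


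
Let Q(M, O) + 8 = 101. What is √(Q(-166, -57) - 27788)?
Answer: I*√27695 ≈ 166.42*I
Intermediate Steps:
Q(M, O) = 93 (Q(M, O) = -8 + 101 = 93)
√(Q(-166, -57) - 27788) = √(93 - 27788) = √(-27695) = I*√27695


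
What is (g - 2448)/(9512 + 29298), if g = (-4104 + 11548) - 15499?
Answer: -10503/38810 ≈ -0.27063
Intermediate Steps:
g = -8055 (g = 7444 - 15499 = -8055)
(g - 2448)/(9512 + 29298) = (-8055 - 2448)/(9512 + 29298) = -10503/38810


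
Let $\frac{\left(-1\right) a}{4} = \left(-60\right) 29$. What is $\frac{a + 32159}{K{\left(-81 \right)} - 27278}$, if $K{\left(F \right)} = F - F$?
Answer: $- \frac{39119}{27278} \approx -1.4341$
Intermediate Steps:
$K{\left(F \right)} = 0$
$a = 6960$ ($a = - 4 \left(\left(-60\right) 29\right) = \left(-4\right) \left(-1740\right) = 6960$)
$\frac{a + 32159}{K{\left(-81 \right)} - 27278} = \frac{6960 + 32159}{0 - 27278} = \frac{39119}{-27278} = 39119 \left(- \frac{1}{27278}\right) = - \frac{39119}{27278}$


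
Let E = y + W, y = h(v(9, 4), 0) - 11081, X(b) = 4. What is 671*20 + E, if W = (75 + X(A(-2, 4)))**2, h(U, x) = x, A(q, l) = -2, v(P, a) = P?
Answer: 8580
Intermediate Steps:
y = -11081 (y = 0 - 11081 = -11081)
W = 6241 (W = (75 + 4)**2 = 79**2 = 6241)
E = -4840 (E = -11081 + 6241 = -4840)
671*20 + E = 671*20 - 4840 = 13420 - 4840 = 8580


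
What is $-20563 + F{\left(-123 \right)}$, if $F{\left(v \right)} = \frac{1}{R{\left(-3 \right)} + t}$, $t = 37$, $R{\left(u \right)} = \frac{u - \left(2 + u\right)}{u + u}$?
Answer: $- \frac{2303053}{112} \approx -20563.0$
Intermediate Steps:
$R{\left(u \right)} = - \frac{1}{u}$ ($R{\left(u \right)} = - \frac{2}{2 u} = - 2 \frac{1}{2 u} = - \frac{1}{u}$)
$F{\left(v \right)} = \frac{3}{112}$ ($F{\left(v \right)} = \frac{1}{- \frac{1}{-3} + 37} = \frac{1}{\left(-1\right) \left(- \frac{1}{3}\right) + 37} = \frac{1}{\frac{1}{3} + 37} = \frac{1}{\frac{112}{3}} = \frac{3}{112}$)
$-20563 + F{\left(-123 \right)} = -20563 + \frac{3}{112} = - \frac{2303053}{112}$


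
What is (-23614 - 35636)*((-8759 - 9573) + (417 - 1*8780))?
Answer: 1581678750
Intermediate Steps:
(-23614 - 35636)*((-8759 - 9573) + (417 - 1*8780)) = -59250*(-18332 + (417 - 8780)) = -59250*(-18332 - 8363) = -59250*(-26695) = 1581678750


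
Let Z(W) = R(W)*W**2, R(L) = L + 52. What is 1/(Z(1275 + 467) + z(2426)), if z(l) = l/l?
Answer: 1/5444007817 ≈ 1.8369e-10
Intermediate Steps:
R(L) = 52 + L
z(l) = 1
Z(W) = W**2*(52 + W) (Z(W) = (52 + W)*W**2 = W**2*(52 + W))
1/(Z(1275 + 467) + z(2426)) = 1/((1275 + 467)**2*(52 + (1275 + 467)) + 1) = 1/(1742**2*(52 + 1742) + 1) = 1/(3034564*1794 + 1) = 1/(5444007816 + 1) = 1/5444007817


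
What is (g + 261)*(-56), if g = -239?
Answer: -1232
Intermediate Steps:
(g + 261)*(-56) = (-239 + 261)*(-56) = 22*(-56) = -1232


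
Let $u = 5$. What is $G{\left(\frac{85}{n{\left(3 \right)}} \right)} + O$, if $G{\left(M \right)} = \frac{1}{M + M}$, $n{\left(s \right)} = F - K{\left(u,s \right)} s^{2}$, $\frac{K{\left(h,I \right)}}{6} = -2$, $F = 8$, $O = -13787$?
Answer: $- \frac{1171837}{85} \approx -13786.0$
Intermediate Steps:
$K{\left(h,I \right)} = -12$ ($K{\left(h,I \right)} = 6 \left(-2\right) = -12$)
$n{\left(s \right)} = 8 + 12 s^{2}$ ($n{\left(s \right)} = 8 - - 12 s^{2} = 8 + 12 s^{2}$)
$G{\left(M \right)} = \frac{1}{2 M}$
$G{\left(\frac{85}{n{\left(3 \right)}} \right)} + O = \frac{1}{2 \frac{85}{8 + 12 \cdot 3^{2}}} - 13787 = \frac{1}{2 \frac{85}{8 + 12 \cdot 9}} - 13787 = \frac{1}{2 \frac{85}{8 + 108}} - 13787 = \frac{1}{2 \cdot \frac{85}{116}} - 13787 = \frac{1}{2} \cdot \frac{116}{85} - 13787 = \frac{58}{85} - 13787 = - \frac{1171837}{85}$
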